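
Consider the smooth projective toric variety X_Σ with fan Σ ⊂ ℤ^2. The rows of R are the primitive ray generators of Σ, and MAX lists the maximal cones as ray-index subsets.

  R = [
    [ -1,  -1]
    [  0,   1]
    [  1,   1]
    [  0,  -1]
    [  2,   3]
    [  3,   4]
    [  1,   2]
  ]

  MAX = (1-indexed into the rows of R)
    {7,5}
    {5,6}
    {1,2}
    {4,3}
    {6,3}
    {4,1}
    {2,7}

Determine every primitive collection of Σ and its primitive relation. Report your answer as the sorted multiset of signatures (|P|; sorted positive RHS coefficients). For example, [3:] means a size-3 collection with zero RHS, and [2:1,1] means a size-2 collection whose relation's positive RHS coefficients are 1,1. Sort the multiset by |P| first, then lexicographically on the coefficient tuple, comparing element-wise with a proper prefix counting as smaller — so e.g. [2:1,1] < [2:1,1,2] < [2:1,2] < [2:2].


14 collections generate NE(X_Σ); each relation:

  • {1,3}:  v_{1} + v_{3} = 0  →  sig = [2:]
  • {2,4}:  v_{2} + v_{4} = 0  →  sig = [2:]
  • {1,5}:  v_{1} + v_{5} = v_{7}  →  sig = [2:1]
  • {1,6}:  v_{1} + v_{6} = v_{5}  →  sig = [2:1]
  • {1,7}:  v_{1} + v_{7} = v_{2}  →  sig = [2:1]
  • {2,3}:  v_{2} + v_{3} = v_{7}  →  sig = [2:1]
  • {3,5}:  v_{3} + v_{5} = v_{6}  →  sig = [2:1]
  • {3,7}:  v_{3} + v_{7} = v_{5}  →  sig = [2:1]
  • {4,7}:  v_{4} + v_{7} = v_{3}  →  sig = [2:1]
  • {2,6}:  v_{2} + v_{6} = v_{5} + v_{7}  →  sig = [2:1,1]
  • {2,5}:  v_{2} + v_{5} = 2·v_{7}  →  sig = [2:2]
  • {4,5}:  v_{4} + v_{5} = 2·v_{3}  →  sig = [2:2]
  • {6,7}:  v_{6} + v_{7} = 2·v_{5}  →  sig = [2:2]
  • {4,6}:  v_{4} + v_{6} = 3·v_{3}  →  sig = [2:3]

Sorted signature multiset PRS(X):
    |P|=2: 14 collections, coeffs (), (), (1), (1), (1), (1), (1), (1), (1), (1,1), (2), (2), (2), (3)


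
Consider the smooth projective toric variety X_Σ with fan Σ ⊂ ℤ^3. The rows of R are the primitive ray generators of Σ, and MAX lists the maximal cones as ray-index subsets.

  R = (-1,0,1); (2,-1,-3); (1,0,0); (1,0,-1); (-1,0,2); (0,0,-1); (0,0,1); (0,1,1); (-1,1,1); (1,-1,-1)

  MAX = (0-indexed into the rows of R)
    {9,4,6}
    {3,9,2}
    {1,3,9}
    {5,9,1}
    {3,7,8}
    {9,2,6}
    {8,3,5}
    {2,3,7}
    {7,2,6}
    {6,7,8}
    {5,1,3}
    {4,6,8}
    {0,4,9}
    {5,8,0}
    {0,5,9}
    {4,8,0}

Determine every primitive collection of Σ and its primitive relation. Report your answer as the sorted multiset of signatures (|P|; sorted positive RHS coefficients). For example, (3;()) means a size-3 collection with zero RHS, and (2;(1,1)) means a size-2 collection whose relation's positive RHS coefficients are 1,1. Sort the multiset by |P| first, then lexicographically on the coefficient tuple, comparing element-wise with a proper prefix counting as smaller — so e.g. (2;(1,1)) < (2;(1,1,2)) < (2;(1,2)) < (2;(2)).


Σ has 22 primitive collections:

  P={0,3}:  v_{0} + v_{3} = 0  ⇒ sig = (2;())
  P={5,6}:  v_{5} + v_{6} = 0  ⇒ sig = (2;())
  P={8,9}:  v_{8} + v_{9} = 0  ⇒ sig = (2;())
  P={0,2}:  v_{0} + v_{2} = v_{6}  ⇒ sig = (2;(1))
  P={0,6}:  v_{0} + v_{6} = v_{4}  ⇒ sig = (2;(1))
  P={1,4}:  v_{1} + v_{4} = v_{9}  ⇒ sig = (2;(1))
  P={2,5}:  v_{2} + v_{5} = v_{3}  ⇒ sig = (2;(1))
  P={2,8}:  v_{2} + v_{8} = v_{7}  ⇒ sig = (2;(1))
  P={3,4}:  v_{3} + v_{4} = v_{6}  ⇒ sig = (2;(1))
  P={3,6}:  v_{3} + v_{6} = v_{2}  ⇒ sig = (2;(1))
  P={4,5}:  v_{4} + v_{5} = v_{0}  ⇒ sig = (2;(1))
  P={7,9}:  v_{7} + v_{9} = v_{2}  ⇒ sig = (2;(1))
  P={0,1}:  v_{0} + v_{1} = v_{5} + v_{9}  ⇒ sig = (2;(1,1))
  P={0,7}:  v_{0} + v_{7} = v_{6} + v_{8}  ⇒ sig = (2;(1,1))
  P={1,6}:  v_{1} + v_{6} = v_{3} + v_{9}  ⇒ sig = (2;(1,1))
  P={1,8}:  v_{1} + v_{8} = v_{3} + v_{5}  ⇒ sig = (2;(1,1))
  P={5,7}:  v_{5} + v_{7} = v_{3} + v_{8}  ⇒ sig = (2;(1,1))
  P={1,2}:  v_{1} + v_{2} = 2·v_{3} + v_{9}  ⇒ sig = (2;(1,2))
  P={4,7}:  v_{4} + v_{7} = 2·v_{6} + v_{8}  ⇒ sig = (2;(1,2))
  P={1,7}:  v_{1} + v_{7} = 2·v_{3}  ⇒ sig = (2;(2))
  P={2,4}:  v_{2} + v_{4} = 2·v_{6}  ⇒ sig = (2;(2))
  P={3,5,9}:  v_{3} + v_{5} + v_{9} = v_{1}  ⇒ sig = (3;(1))

so the primitive-relation signature multiset is
[(2;()), (2;()), (2;()), (2;(1)), (2;(1)), (2;(1)), (2;(1)), (2;(1)), (2;(1)), (2;(1)), (2;(1)), (2;(1)), (2;(1,1)), (2;(1,1)), (2;(1,1)), (2;(1,1)), (2;(1,1)), (2;(1,2)), (2;(1,2)), (2;(2)), (2;(2)), (3;(1))]


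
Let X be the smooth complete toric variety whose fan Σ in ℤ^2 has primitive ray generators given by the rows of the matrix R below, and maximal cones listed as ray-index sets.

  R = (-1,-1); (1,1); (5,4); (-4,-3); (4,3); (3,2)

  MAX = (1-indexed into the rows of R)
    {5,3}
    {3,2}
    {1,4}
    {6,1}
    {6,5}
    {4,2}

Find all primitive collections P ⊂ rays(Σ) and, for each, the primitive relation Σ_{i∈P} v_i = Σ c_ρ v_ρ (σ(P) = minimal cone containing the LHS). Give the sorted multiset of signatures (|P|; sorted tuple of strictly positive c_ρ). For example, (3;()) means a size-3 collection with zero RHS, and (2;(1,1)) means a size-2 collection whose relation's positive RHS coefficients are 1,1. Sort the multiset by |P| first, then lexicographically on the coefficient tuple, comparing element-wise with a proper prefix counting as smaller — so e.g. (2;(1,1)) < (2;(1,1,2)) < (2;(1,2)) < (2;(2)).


The 9 primitive collections of Σ (r=6, n=2):

  P = {1,2}:  v_{1} + v_{2} = 0  so sig = (2;())
  P = {4,5}:  v_{4} + v_{5} = 0  so sig = (2;())
  P = {1,3}:  v_{1} + v_{3} = v_{5}  so sig = (2;(1))
  P = {1,5}:  v_{1} + v_{5} = v_{6}  so sig = (2;(1))
  P = {2,5}:  v_{2} + v_{5} = v_{3}  so sig = (2;(1))
  P = {2,6}:  v_{2} + v_{6} = v_{5}  so sig = (2;(1))
  P = {3,4}:  v_{3} + v_{4} = v_{2}  so sig = (2;(1))
  P = {4,6}:  v_{4} + v_{6} = v_{1}  so sig = (2;(1))
  P = {3,6}:  v_{3} + v_{6} = 2·v_{5}  so sig = (2;(2))

Signatures (|P|; sorted positive RHS coefficients), sorted:
    |P|=2: 9 collections, coeffs (), (), (1), (1), (1), (1), (1), (1), (2)


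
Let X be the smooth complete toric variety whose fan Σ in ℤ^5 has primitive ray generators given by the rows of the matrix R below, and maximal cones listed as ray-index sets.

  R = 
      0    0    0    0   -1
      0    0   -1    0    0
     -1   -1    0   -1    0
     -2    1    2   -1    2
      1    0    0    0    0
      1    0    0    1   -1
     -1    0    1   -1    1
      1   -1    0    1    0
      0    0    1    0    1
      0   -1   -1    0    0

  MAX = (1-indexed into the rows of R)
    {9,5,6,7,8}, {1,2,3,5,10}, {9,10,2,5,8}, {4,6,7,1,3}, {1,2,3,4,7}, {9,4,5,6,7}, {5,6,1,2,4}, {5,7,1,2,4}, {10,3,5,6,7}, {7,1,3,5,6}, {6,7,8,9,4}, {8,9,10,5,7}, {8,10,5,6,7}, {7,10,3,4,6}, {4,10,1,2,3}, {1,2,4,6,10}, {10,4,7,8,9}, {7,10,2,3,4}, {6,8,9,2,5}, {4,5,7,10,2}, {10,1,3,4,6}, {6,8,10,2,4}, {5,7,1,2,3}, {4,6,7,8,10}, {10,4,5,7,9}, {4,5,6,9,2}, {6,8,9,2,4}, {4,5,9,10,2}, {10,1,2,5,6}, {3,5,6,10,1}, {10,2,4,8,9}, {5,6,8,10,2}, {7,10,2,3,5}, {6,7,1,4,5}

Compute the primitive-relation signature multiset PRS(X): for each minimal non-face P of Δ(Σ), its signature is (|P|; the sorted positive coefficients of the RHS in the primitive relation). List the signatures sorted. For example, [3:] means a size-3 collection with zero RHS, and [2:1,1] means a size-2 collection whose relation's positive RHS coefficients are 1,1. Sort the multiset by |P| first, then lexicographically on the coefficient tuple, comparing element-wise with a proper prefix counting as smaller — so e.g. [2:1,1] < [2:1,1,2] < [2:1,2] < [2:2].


Primitive collections (14):

  P={1,9}:  v_{1} + v_{9} = v_{6} + v_{7} — sig = [2:1,1]
  P={1,8}:  v_{1} + v_{8} = 2·v_{6} + v_{7} + v_{10} — sig = [2:1,1,2]
  P={3,9}:  v_{3} + v_{9} = v_{6} + 2·v_{7} + v_{10} — sig = [2:1,1,2]
  P={3,8}:  v_{3} + v_{8} = 2·v_{6} + 2·v_{7} + 2·v_{10} — sig = [2:2,2,2]
  P={2,6,7}:  v_{2} + v_{6} + v_{7} = 0 — sig = [3:]
  P={1,7,10}:  v_{1} + v_{7} + v_{10} = v_{3} — sig = [3:1]
  P={6,9,10}:  v_{6} + v_{9} + v_{10} = v_{8} — sig = [3:1]
  P={2,3,6}:  v_{2} + v_{3} + v_{6} = v_{1} + v_{10} — sig = [3:1,1]
  P={2,7,8}:  v_{2} + v_{7} + v_{8} = v_{9} + v_{10} — sig = [3:1,1]
  P={2,7,9}:  v_{2} + v_{7} + v_{9} = v_{4} + v_{5} + v_{10} — sig = [3:1,1,1]
  P={3,4,5}:  v_{3} + v_{4} + v_{5} = 2·v_{7} — sig = [3:2]
  P={4,5,8}:  v_{4} + v_{5} + v_{8} = 2·v_{9} — sig = [3:2]
  P={1,4,5,10}:  v_{1} + v_{4} + v_{5} + v_{10} = v_{7} — sig = [4:1]
  P={4,5,6,10}:  v_{4} + v_{5} + v_{6} + v_{10} = v_{9} — sig = [4:1]

Hence PRS(X_Σ) =
[[2:1,1], [2:1,1,2], [2:1,1,2], [2:2,2,2], [3:], [3:1], [3:1], [3:1,1], [3:1,1], [3:1,1,1], [3:2], [3:2], [4:1], [4:1]]


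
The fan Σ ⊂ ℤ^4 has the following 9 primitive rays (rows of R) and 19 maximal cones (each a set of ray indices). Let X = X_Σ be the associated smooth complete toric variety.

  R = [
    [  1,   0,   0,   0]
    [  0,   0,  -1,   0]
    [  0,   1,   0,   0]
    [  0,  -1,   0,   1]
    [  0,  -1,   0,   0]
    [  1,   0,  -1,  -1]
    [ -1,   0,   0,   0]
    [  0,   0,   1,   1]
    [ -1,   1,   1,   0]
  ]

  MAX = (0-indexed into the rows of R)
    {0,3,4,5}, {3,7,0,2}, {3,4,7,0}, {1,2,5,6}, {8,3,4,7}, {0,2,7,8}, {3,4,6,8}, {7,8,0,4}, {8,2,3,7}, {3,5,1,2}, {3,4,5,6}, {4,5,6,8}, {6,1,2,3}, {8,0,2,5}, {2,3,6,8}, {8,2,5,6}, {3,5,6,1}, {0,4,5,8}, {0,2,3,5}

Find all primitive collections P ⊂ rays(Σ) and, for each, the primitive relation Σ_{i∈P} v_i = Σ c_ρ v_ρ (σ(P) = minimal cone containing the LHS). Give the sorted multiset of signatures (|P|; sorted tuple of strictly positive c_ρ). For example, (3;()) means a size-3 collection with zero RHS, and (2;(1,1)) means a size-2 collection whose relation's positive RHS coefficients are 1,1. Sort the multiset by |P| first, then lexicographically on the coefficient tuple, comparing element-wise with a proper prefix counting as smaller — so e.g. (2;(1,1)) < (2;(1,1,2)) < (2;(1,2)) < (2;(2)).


Σ has 11 primitive collections:

  P={0,6}:  v_{0} + v_{6} = 0  →  sig = (2;())
  P={2,4}:  v_{2} + v_{4} = 0  →  sig = (2;())
  P={5,7}:  v_{5} + v_{7} = v_{0}  →  sig = (2;(1))
  P={1,7}:  v_{1} + v_{7} = v_{2} + v_{3}  →  sig = (2;(1,1))
  P={1,8}:  v_{1} + v_{8} = v_{2} + v_{6}  →  sig = (2;(1,1))
  P={6,7}:  v_{6} + v_{7} = v_{3} + v_{8}  →  sig = (2;(1,1))
  P={0,1}:  v_{0} + v_{1} = v_{2} + v_{3} + v_{5}  →  sig = (2;(1,1,1))
  P={1,4}:  v_{1} + v_{4} = v_{3} + v_{5} + v_{6}  →  sig = (2;(1,1,1))
  P={3,5,8}:  v_{3} + v_{5} + v_{8} = 0  →  sig = (3;())
  P={0,3,8}:  v_{0} + v_{3} + v_{8} = v_{7}  →  sig = (3;(1))
  P={2,3,5,6}:  v_{2} + v_{3} + v_{5} + v_{6} = v_{1}  →  sig = (4;(1))

Hence PRS(X_Σ) =
[(2;()), (2;()), (2;(1)), (2;(1,1)), (2;(1,1)), (2;(1,1)), (2;(1,1,1)), (2;(1,1,1)), (3;()), (3;(1)), (4;(1))]


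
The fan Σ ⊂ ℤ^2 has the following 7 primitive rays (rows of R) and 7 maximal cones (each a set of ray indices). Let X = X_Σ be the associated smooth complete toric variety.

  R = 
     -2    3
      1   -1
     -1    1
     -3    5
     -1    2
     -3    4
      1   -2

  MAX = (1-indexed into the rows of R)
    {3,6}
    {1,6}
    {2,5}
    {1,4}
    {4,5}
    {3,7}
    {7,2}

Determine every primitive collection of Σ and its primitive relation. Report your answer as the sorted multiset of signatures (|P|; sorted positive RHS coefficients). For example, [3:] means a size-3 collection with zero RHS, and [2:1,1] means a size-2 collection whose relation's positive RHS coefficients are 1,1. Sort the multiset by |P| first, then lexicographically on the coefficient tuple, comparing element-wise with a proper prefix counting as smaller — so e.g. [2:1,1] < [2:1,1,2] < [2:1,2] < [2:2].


Σ has 14 primitive collections:

  {2,3}:  v_{2} + v_{3} = 0 ; sig = [2:]
  {5,7}:  v_{5} + v_{7} = 0 ; sig = [2:]
  {1,2}:  v_{1} + v_{2} = v_{5} ; sig = [2:1]
  {1,3}:  v_{1} + v_{3} = v_{6} ; sig = [2:1]
  {1,5}:  v_{1} + v_{5} = v_{4} ; sig = [2:1]
  {1,7}:  v_{1} + v_{7} = v_{3} ; sig = [2:1]
  {2,6}:  v_{2} + v_{6} = v_{1} ; sig = [2:1]
  {3,5}:  v_{3} + v_{5} = v_{1} ; sig = [2:1]
  {4,7}:  v_{4} + v_{7} = v_{1} ; sig = [2:1]
  {2,4}:  v_{2} + v_{4} = 2·v_{5} ; sig = [2:2]
  {3,4}:  v_{3} + v_{4} = 2·v_{1} ; sig = [2:2]
  {5,6}:  v_{5} + v_{6} = 2·v_{1} ; sig = [2:2]
  {6,7}:  v_{6} + v_{7} = 2·v_{3} ; sig = [2:2]
  {4,6}:  v_{4} + v_{6} = 3·v_{1} ; sig = [2:3]

Sorted signature multiset PRS(X):
    [2:]
    [2:]
    [2:1]
    [2:1]
    [2:1]
    [2:1]
    [2:1]
    [2:1]
    [2:1]
    [2:2]
    [2:2]
    [2:2]
    [2:2]
    [2:3]


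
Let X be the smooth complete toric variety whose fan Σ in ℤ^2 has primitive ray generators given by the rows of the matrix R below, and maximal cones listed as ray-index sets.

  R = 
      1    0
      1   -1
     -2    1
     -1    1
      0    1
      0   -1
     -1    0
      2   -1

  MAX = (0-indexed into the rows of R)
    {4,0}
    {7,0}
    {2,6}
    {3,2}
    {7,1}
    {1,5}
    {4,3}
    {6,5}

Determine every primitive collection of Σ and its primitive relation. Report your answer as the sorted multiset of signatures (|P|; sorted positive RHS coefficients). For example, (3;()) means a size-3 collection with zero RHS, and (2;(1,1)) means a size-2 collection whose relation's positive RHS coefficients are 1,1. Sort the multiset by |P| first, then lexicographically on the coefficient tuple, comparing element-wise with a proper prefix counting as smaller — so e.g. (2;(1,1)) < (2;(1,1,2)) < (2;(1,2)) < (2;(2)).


Σ has 20 primitive collections:

  • {0,6}:  v_{0} + v_{6} = 0  →  sig = (2;())
  • {1,3}:  v_{1} + v_{3} = 0  →  sig = (2;())
  • {2,7}:  v_{2} + v_{7} = 0  →  sig = (2;())
  • {4,5}:  v_{4} + v_{5} = 0  →  sig = (2;())
  • {0,1}:  v_{0} + v_{1} = v_{7}  →  sig = (2;(1))
  • {0,2}:  v_{0} + v_{2} = v_{3}  →  sig = (2;(1))
  • {0,3}:  v_{0} + v_{3} = v_{4}  →  sig = (2;(1))
  • {0,5}:  v_{0} + v_{5} = v_{1}  →  sig = (2;(1))
  • {1,2}:  v_{1} + v_{2} = v_{6}  →  sig = (2;(1))
  • {1,4}:  v_{1} + v_{4} = v_{0}  →  sig = (2;(1))
  • {1,6}:  v_{1} + v_{6} = v_{5}  →  sig = (2;(1))
  • {3,5}:  v_{3} + v_{5} = v_{6}  →  sig = (2;(1))
  • {3,6}:  v_{3} + v_{6} = v_{2}  →  sig = (2;(1))
  • {3,7}:  v_{3} + v_{7} = v_{0}  →  sig = (2;(1))
  • {4,6}:  v_{4} + v_{6} = v_{3}  →  sig = (2;(1))
  • {6,7}:  v_{6} + v_{7} = v_{1}  →  sig = (2;(1))
  • {2,4}:  v_{2} + v_{4} = 2·v_{3}  →  sig = (2;(2))
  • {2,5}:  v_{2} + v_{5} = 2·v_{6}  →  sig = (2;(2))
  • {4,7}:  v_{4} + v_{7} = 2·v_{0}  →  sig = (2;(2))
  • {5,7}:  v_{5} + v_{7} = 2·v_{1}  →  sig = (2;(2))

so the primitive-relation signature multiset is
    |P|=2: 20 collections, coeffs (), (), (), (), (1), (1), (1), (1), (1), (1), (1), (1), (1), (1), (1), (1), (2), (2), (2), (2)


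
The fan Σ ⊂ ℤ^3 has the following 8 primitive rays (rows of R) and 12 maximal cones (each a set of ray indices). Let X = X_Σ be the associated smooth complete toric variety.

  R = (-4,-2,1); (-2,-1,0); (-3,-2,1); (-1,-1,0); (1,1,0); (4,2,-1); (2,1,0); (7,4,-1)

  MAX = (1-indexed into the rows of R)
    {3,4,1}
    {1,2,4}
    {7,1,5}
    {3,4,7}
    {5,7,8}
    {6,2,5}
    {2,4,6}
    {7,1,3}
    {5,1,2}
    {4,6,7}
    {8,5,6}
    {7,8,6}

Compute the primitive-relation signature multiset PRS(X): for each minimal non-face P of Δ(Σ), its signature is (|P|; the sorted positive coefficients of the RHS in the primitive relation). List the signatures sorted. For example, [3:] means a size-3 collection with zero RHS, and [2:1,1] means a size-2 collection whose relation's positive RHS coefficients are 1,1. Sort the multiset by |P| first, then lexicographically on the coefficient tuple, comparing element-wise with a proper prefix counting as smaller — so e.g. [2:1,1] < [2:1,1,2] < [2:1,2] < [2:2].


|primitive collections| = 12. Relations:

  • {1,6}:  v_{1} + v_{6} = 0  →  sig = [2:]
  • {2,7}:  v_{2} + v_{7} = 0  →  sig = [2:]
  • {4,5}:  v_{4} + v_{5} = 0  →  sig = [2:]
  • {1,8}:  v_{1} + v_{8} = v_{5} + v_{7}  →  sig = [2:1,1]
  • {2,3}:  v_{2} + v_{3} = v_{1} + v_{4}  →  sig = [2:1,1]
  • {2,8}:  v_{2} + v_{8} = v_{5} + v_{6}  →  sig = [2:1,1]
  • {3,5}:  v_{3} + v_{5} = v_{1} + v_{7}  →  sig = [2:1,1]
  • {3,6}:  v_{3} + v_{6} = v_{4} + v_{7}  →  sig = [2:1,1]
  • {4,8}:  v_{4} + v_{8} = v_{6} + v_{7}  →  sig = [2:1,1]
  • {3,8}:  v_{3} + v_{8} = 2·v_{7}  →  sig = [2:2]
  • {1,4,7}:  v_{1} + v_{4} + v_{7} = v_{3}  →  sig = [3:1]
  • {5,6,7}:  v_{5} + v_{6} + v_{7} = v_{8}  →  sig = [3:1]

Hence PRS(X_Σ) =
{ [2:] ×3,  [2:1,1] ×6,  [2:2],  [3:1] ×2 }


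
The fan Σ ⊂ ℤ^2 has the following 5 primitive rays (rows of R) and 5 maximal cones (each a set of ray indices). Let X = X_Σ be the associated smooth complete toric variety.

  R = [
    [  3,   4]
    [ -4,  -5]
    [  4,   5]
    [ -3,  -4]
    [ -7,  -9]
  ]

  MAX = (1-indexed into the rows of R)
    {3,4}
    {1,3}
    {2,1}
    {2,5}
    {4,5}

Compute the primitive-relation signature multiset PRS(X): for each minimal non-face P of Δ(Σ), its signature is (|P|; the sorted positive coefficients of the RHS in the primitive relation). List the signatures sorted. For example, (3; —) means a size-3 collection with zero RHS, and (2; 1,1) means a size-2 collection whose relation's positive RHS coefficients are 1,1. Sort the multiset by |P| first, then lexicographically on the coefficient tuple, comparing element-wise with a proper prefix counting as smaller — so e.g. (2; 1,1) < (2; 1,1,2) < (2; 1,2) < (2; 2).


Primitive collections (5):

  {1,4}:  v_{1} + v_{4} = 0 — sig = (2; —)
  {2,3}:  v_{2} + v_{3} = 0 — sig = (2; —)
  {1,5}:  v_{1} + v_{5} = v_{2} — sig = (2; 1)
  {2,4}:  v_{2} + v_{4} = v_{5} — sig = (2; 1)
  {3,5}:  v_{3} + v_{5} = v_{4} — sig = (2; 1)

Hence PRS(X_Σ) =
{ (2; —) ×2,  (2; 1) ×3 }


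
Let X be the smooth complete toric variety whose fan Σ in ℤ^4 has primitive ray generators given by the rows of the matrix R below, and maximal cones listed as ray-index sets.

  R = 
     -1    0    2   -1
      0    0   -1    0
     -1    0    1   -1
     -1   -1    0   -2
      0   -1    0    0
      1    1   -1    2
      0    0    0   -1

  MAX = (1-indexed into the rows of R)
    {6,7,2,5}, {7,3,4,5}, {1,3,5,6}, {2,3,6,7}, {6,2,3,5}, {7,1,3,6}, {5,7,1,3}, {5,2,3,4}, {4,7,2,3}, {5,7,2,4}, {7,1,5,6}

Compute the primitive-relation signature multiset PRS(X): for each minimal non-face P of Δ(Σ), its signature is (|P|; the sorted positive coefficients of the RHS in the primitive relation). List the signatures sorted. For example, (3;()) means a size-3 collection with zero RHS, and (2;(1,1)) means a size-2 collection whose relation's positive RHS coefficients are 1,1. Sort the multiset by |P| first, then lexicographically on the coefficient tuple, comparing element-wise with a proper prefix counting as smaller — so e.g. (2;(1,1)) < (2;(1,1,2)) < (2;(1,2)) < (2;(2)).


Primitive collections (5):

  P={1,2}:  v_{1} + v_{2} = v_{3}  ⇒ sig = (2;(1))
  P={4,6}:  v_{4} + v_{6} = v_{2}  ⇒ sig = (2;(1))
  P={1,4}:  v_{1} + v_{4} = 2·v_{3} + v_{5} + v_{7}  ⇒ sig = (2;(1,1,2))
  P={3,5,6,7}:  v_{3} + v_{5} + v_{6} + v_{7} = 0  ⇒ sig = (4;())
  P={2,3,5,7}:  v_{2} + v_{3} + v_{5} + v_{7} = v_{4}  ⇒ sig = (4;(1))

Hence PRS(X_Σ) =
    |P|=2: 3 collections, coeffs (1), (1), (1,1,2)
    |P|=4: 2 collections, coeffs (), (1)


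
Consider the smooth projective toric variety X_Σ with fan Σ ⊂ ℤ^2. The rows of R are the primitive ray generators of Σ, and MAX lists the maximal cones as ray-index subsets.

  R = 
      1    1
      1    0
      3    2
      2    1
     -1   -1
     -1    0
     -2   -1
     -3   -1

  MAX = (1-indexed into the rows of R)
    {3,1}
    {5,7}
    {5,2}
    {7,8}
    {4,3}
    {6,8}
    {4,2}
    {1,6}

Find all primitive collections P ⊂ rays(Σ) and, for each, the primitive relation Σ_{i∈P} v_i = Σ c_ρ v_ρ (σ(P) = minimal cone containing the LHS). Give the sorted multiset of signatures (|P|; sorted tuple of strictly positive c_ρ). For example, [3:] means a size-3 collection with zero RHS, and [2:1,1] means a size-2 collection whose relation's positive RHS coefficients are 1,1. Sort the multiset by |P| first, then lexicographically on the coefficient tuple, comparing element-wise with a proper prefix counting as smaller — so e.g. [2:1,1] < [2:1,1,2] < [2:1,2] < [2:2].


20 collections generate NE(X_Σ); each relation:

  P={1,5}:  v_{1} + v_{5} = 0 — sig = [2:]
  P={2,6}:  v_{2} + v_{6} = 0 — sig = [2:]
  P={4,7}:  v_{4} + v_{7} = 0 — sig = [2:]
  P={1,2}:  v_{1} + v_{2} = v_{4} — sig = [2:1]
  P={1,4}:  v_{1} + v_{4} = v_{3} — sig = [2:1]
  P={1,7}:  v_{1} + v_{7} = v_{6} — sig = [2:1]
  P={2,7}:  v_{2} + v_{7} = v_{5} — sig = [2:1]
  P={2,8}:  v_{2} + v_{8} = v_{7} — sig = [2:1]
  P={3,5}:  v_{3} + v_{5} = v_{4} — sig = [2:1]
  P={3,7}:  v_{3} + v_{7} = v_{1} — sig = [2:1]
  P={4,5}:  v_{4} + v_{5} = v_{2} — sig = [2:1]
  P={4,6}:  v_{4} + v_{6} = v_{1} — sig = [2:1]
  P={4,8}:  v_{4} + v_{8} = v_{6} — sig = [2:1]
  P={5,6}:  v_{5} + v_{6} = v_{7} — sig = [2:1]
  P={6,7}:  v_{6} + v_{7} = v_{8} — sig = [2:1]
  P={3,8}:  v_{3} + v_{8} = v_{1} + v_{6} — sig = [2:1,1]
  P={1,8}:  v_{1} + v_{8} = 2·v_{6} — sig = [2:2]
  P={2,3}:  v_{2} + v_{3} = 2·v_{4} — sig = [2:2]
  P={3,6}:  v_{3} + v_{6} = 2·v_{1} — sig = [2:2]
  P={5,8}:  v_{5} + v_{8} = 2·v_{7} — sig = [2:2]

so the primitive-relation signature multiset is
[[2:], [2:], [2:], [2:1], [2:1], [2:1], [2:1], [2:1], [2:1], [2:1], [2:1], [2:1], [2:1], [2:1], [2:1], [2:1,1], [2:2], [2:2], [2:2], [2:2]]


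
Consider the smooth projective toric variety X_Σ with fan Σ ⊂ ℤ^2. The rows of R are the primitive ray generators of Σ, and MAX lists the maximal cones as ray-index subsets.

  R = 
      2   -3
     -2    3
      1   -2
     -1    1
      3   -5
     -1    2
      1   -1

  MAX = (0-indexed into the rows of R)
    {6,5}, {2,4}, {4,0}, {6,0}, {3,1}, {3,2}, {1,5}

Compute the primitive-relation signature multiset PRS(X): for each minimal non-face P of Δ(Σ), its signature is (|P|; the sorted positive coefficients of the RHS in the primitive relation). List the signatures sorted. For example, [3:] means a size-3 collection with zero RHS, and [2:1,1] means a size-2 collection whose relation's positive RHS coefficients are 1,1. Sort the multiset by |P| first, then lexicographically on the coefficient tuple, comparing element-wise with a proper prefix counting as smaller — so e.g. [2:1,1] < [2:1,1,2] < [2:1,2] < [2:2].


|primitive collections| = 14. Relations:

  P = {0,1}:  v_{0} + v_{1} = 0  so sig = [2:]
  P = {2,5}:  v_{2} + v_{5} = 0  so sig = [2:]
  P = {3,6}:  v_{3} + v_{6} = 0  so sig = [2:]
  P = {0,2}:  v_{0} + v_{2} = v_{4}  so sig = [2:1]
  P = {0,3}:  v_{0} + v_{3} = v_{2}  so sig = [2:1]
  P = {0,5}:  v_{0} + v_{5} = v_{6}  so sig = [2:1]
  P = {1,2}:  v_{1} + v_{2} = v_{3}  so sig = [2:1]
  P = {1,4}:  v_{1} + v_{4} = v_{2}  so sig = [2:1]
  P = {1,6}:  v_{1} + v_{6} = v_{5}  so sig = [2:1]
  P = {2,6}:  v_{2} + v_{6} = v_{0}  so sig = [2:1]
  P = {3,5}:  v_{3} + v_{5} = v_{1}  so sig = [2:1]
  P = {4,5}:  v_{4} + v_{5} = v_{0}  so sig = [2:1]
  P = {3,4}:  v_{3} + v_{4} = 2·v_{2}  so sig = [2:2]
  P = {4,6}:  v_{4} + v_{6} = 2·v_{0}  so sig = [2:2]

Sorted signature multiset PRS(X):
    [2:]
    [2:]
    [2:]
    [2:1]
    [2:1]
    [2:1]
    [2:1]
    [2:1]
    [2:1]
    [2:1]
    [2:1]
    [2:1]
    [2:2]
    [2:2]


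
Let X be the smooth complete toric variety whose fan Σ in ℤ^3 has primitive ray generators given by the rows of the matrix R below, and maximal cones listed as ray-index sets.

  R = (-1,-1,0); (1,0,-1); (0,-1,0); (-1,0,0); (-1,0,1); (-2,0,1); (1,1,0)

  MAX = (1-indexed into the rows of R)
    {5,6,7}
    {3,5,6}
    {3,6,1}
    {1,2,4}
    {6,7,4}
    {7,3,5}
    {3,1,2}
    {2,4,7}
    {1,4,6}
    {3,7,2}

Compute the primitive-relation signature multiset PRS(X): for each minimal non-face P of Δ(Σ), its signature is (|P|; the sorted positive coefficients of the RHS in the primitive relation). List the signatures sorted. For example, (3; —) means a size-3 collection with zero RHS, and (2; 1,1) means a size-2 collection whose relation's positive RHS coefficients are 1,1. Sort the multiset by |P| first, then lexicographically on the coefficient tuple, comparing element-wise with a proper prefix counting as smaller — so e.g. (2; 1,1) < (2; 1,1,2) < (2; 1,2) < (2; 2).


Σ has 7 primitive collections:

  • {1,7}:  v_{1} + v_{7} = 0 ; sig = (2; —)
  • {2,5}:  v_{2} + v_{5} = 0 ; sig = (2; —)
  • {2,6}:  v_{2} + v_{6} = v_{4} ; sig = (2; 1)
  • {3,4}:  v_{3} + v_{4} = v_{1} ; sig = (2; 1)
  • {4,5}:  v_{4} + v_{5} = v_{6} ; sig = (2; 1)
  • {1,5}:  v_{1} + v_{5} = v_{3} + v_{6} ; sig = (2; 1,1)
  • {3,6,7}:  v_{3} + v_{6} + v_{7} = v_{5} ; sig = (3; 1)

so the primitive-relation signature multiset is
[(2; —), (2; —), (2; 1), (2; 1), (2; 1), (2; 1,1), (3; 1)]


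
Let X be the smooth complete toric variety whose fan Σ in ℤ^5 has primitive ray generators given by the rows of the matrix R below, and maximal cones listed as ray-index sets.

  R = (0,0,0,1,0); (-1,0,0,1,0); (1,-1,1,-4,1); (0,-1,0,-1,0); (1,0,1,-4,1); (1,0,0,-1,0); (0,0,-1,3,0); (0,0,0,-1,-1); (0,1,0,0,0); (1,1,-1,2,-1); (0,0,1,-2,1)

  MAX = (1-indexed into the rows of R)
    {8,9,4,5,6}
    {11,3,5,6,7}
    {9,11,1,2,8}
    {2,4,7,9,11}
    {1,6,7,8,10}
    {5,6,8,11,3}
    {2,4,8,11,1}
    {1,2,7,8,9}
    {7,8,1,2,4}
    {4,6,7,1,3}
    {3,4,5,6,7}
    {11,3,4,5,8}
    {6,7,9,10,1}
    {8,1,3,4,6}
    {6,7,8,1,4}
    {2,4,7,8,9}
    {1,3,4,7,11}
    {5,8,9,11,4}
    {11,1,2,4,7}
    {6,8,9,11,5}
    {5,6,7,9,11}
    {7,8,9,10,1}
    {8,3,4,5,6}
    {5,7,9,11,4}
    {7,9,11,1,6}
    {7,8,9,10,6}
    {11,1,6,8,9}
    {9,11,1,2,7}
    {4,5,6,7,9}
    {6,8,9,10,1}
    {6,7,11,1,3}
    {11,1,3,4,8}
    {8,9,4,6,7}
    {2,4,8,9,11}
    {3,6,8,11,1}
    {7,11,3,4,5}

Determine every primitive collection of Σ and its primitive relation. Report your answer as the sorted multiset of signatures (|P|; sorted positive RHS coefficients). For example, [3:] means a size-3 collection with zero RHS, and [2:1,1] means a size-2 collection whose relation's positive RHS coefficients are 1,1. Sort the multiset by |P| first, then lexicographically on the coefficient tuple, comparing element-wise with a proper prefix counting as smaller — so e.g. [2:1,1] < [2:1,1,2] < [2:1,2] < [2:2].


Σ has 16 primitive collections:

  P = {2,6}:  v_{2} + v_{6} = 0  so sig = [2:]
  P = {3,9}:  v_{3} + v_{9} = v_{5}  so sig = [2:1]
  P = {1,5}:  v_{1} + v_{5} = v_{6} + v_{11}  so sig = [2:1,1]
  P = {2,3}:  v_{2} + v_{3} = v_{4} + v_{11}  so sig = [2:1,1]
  P = {2,5}:  v_{2} + v_{5} = v_{4} + v_{9} + v_{11}  so sig = [2:1,1,1]
  P = {4,10}:  v_{4} + v_{10} = v_{6} + v_{7} + v_{8}  so sig = [2:1,1,1]
  P = {10,11}:  v_{10} + v_{11} = v_{1} + v_{6} + v_{9}  so sig = [2:1,1,1]
  P = {2,10}:  v_{2} + v_{10} = v_{1} + v_{7} + v_{8} + v_{9}  so sig = [2:1,1,1,1]
  P = {5,10}:  v_{5} + v_{10} = 2·v_{6} + v_{9}  so sig = [2:1,2]
  P = {3,10}:  v_{3} + v_{10} = 2·v_{6}  so sig = [2:2]
  P = {1,4,9}:  v_{1} + v_{4} + v_{9} = 0  so sig = [3:]
  P = {7,8,11}:  v_{7} + v_{8} + v_{11} = 0  so sig = [3:]
  P = {4,6,11}:  v_{4} + v_{6} + v_{11} = v_{3}  so sig = [3:1]
  P = {3,7,8}:  v_{3} + v_{7} + v_{8} = v_{4} + v_{6}  so sig = [3:1,1]
  P = {5,7,8}:  v_{5} + v_{7} + v_{8} = v_{4} + v_{6} + v_{9}  so sig = [3:1,1,1]
  P = {1,6,7,8,9}:  v_{1} + v_{6} + v_{7} + v_{8} + v_{9} = v_{10}  so sig = [5:1]

so the primitive-relation signature multiset is
{ [2:],  [2:1],  [2:1,1] ×2,  [2:1,1,1] ×3,  [2:1,1,1,1],  [2:1,2],  [2:2],  [3:] ×2,  [3:1],  [3:1,1],  [3:1,1,1],  [5:1] }


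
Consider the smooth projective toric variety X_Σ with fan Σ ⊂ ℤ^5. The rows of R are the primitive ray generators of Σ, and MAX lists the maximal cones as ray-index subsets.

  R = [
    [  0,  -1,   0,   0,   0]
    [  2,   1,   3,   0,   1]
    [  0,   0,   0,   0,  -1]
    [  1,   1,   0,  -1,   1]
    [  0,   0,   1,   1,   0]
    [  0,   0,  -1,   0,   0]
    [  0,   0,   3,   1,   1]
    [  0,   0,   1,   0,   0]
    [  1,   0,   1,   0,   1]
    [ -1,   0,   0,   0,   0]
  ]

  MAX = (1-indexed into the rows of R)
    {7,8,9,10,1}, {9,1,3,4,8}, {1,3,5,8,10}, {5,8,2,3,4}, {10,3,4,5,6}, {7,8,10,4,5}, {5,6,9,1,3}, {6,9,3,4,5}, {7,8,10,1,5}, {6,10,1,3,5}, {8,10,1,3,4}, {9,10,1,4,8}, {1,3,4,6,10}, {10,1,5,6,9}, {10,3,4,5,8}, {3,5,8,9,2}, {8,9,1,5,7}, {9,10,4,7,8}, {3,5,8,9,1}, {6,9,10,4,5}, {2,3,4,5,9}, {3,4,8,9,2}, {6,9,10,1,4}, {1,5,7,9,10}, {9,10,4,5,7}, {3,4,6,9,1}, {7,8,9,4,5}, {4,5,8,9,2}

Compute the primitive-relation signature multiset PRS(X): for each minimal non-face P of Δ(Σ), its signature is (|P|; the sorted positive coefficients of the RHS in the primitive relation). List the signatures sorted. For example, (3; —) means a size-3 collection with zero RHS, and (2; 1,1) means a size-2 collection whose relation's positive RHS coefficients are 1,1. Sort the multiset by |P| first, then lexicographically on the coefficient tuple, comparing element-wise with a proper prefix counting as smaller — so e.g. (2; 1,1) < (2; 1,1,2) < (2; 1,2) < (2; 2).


Primitive collections (12):

  {6,8}:  v_{6} + v_{8} = 0 ; sig = (2; —)
  {6,7}:  v_{6} + v_{7} = v_{5} + v_{9} + v_{10} ; sig = (2; 1,1,1)
  {2,6}:  v_{2} + v_{6} = v_{3} + v_{4} + v_{5} + v_{9} ; sig = (2; 1,1,1,1)
  {1,2}:  v_{1} + v_{2} = v_{3} + v_{8} + 2·v_{9} ; sig = (2; 1,1,2)
  {2,10}:  v_{2} + v_{10} = v_{4} + v_{5} + 2·v_{8} ; sig = (2; 1,1,2)
  {2,7}:  v_{2} + v_{7} = v_{4} + 2·v_{5} + 3·v_{8} + v_{9} ; sig = (2; 1,1,2,3)
  {3,7}:  v_{3} + v_{7} = v_{5} + 2·v_{8} ; sig = (2; 1,2)
  {1,4,5}:  v_{1} + v_{4} + v_{5} = v_{9} ; sig = (3; 1)
  {3,9,10}:  v_{3} + v_{9} + v_{10} = v_{8} ; sig = (3; 1)
  {1,4,7}:  v_{1} + v_{4} + v_{7} = v_{8} + 2·v_{9} + v_{10} ; sig = (3; 1,1,2)
  {5,8,9,10}:  v_{5} + v_{8} + v_{9} + v_{10} = v_{7} ; sig = (4; 1)
  {3,4,5,8,9}:  v_{3} + v_{4} + v_{5} + v_{8} + v_{9} = v_{2} ; sig = (5; 1)

so the primitive-relation signature multiset is
{ (2; —),  (2; 1,1,1),  (2; 1,1,1,1),  (2; 1,1,2) ×2,  (2; 1,1,2,3),  (2; 1,2),  (3; 1) ×2,  (3; 1,1,2),  (4; 1),  (5; 1) }


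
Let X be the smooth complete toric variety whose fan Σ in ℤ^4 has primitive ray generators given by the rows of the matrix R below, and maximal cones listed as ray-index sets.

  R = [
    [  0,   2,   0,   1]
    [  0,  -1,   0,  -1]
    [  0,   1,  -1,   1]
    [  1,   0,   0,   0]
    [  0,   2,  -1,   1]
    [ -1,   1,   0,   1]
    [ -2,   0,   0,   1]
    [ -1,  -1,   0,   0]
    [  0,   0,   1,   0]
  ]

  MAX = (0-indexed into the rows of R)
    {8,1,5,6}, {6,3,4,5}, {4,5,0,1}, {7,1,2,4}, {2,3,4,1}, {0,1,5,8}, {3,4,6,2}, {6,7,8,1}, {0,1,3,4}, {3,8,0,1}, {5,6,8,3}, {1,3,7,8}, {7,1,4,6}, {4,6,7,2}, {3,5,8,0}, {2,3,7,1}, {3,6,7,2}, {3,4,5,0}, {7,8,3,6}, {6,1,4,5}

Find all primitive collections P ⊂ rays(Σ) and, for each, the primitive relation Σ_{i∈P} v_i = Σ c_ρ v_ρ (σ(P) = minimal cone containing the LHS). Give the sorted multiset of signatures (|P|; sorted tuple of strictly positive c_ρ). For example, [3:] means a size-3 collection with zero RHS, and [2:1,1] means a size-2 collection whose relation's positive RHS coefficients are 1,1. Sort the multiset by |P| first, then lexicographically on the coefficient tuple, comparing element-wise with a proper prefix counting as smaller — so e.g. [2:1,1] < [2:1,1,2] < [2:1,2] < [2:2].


Minimal non-faces — 11 found among 9 rays, 20 max cones:

  {0,7}:  v_{0} + v_{7} = v_{5}  ⟹  sig = [2:1]
  {4,8}:  v_{4} + v_{8} = v_{0}  ⟹  sig = [2:1]
  {5,7}:  v_{5} + v_{7} = v_{6}  ⟹  sig = [2:1]
  {2,8}:  v_{2} + v_{8} = v_{3} + v_{5}  ⟹  sig = [2:1,1]
  {0,2}:  v_{0} + v_{2} = v_{3} + v_{4} + v_{5}  ⟹  sig = [2:1,1,1]
  {2,5}:  v_{2} + v_{5} = v_{3} + v_{4} + v_{6}  ⟹  sig = [2:1,1,1]
  {0,6}:  v_{0} + v_{6} = 2·v_{5}  ⟹  sig = [2:2]
  {1,3,5}:  v_{1} + v_{3} + v_{5} = 0  ⟹  sig = [3:]
  {1,3,6}:  v_{1} + v_{3} + v_{6} = v_{7}  ⟹  sig = [3:1]
  {3,4,7}:  v_{3} + v_{4} + v_{7} = v_{2}  ⟹  sig = [3:1]
  {1,2,6}:  v_{1} + v_{2} + v_{6} = v_{4} + 2·v_{7}  ⟹  sig = [3:1,2]

Hence PRS(X_Σ) =
[[2:1], [2:1], [2:1], [2:1,1], [2:1,1,1], [2:1,1,1], [2:2], [3:], [3:1], [3:1], [3:1,2]]


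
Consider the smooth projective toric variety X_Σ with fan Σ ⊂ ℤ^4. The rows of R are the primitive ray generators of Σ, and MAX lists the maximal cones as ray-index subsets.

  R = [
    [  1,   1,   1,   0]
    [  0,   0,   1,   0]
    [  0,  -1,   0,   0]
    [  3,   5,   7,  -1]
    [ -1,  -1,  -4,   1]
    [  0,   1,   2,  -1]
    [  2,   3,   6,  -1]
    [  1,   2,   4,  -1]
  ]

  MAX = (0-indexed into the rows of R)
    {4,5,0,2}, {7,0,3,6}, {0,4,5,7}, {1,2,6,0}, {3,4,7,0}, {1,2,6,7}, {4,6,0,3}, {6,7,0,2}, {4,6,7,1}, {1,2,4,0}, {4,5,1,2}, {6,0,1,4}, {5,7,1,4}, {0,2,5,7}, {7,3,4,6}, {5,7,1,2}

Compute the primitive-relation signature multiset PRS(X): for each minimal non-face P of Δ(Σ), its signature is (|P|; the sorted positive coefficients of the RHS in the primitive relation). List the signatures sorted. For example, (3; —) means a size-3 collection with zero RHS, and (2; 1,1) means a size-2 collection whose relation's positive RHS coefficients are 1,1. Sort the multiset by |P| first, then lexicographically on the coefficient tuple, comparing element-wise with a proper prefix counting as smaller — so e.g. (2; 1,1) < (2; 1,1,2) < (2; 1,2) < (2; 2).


9 minimal non-faces of Δ(Σ) (on 8 rays):

  P={2,3}:  v_{2} + v_{3} = v_{0} + v_{6}  →  sig = (2; 1,1)
  P={3,5}:  v_{3} + v_{5} = v_{0} + v_{4} + 3·v_{7}  →  sig = (2; 1,1,3)
  P={1,3}:  v_{1} + v_{3} = v_{4} + 2·v_{6}  →  sig = (2; 1,2)
  P={5,6}:  v_{5} + v_{6} = 2·v_{7}  →  sig = (2; 2)
  P={2,4,7}:  v_{2} + v_{4} + v_{7} = 0  →  sig = (3; —)
  P={0,1,5}:  v_{0} + v_{1} + v_{5} = v_{7}  →  sig = (3; 1)
  P={0,1,7}:  v_{0} + v_{1} + v_{7} = v_{6}  →  sig = (3; 1)
  P={2,4,6}:  v_{2} + v_{4} + v_{6} = v_{0} + v_{1}  →  sig = (3; 1,1)
  P={0,4,6,7}:  v_{0} + v_{4} + v_{6} + v_{7} = v_{3}  →  sig = (4; 1)

Signatures (|P|; sorted positive RHS coefficients), sorted:
[(2; 1,1), (2; 1,1,3), (2; 1,2), (2; 2), (3; —), (3; 1), (3; 1), (3; 1,1), (4; 1)]


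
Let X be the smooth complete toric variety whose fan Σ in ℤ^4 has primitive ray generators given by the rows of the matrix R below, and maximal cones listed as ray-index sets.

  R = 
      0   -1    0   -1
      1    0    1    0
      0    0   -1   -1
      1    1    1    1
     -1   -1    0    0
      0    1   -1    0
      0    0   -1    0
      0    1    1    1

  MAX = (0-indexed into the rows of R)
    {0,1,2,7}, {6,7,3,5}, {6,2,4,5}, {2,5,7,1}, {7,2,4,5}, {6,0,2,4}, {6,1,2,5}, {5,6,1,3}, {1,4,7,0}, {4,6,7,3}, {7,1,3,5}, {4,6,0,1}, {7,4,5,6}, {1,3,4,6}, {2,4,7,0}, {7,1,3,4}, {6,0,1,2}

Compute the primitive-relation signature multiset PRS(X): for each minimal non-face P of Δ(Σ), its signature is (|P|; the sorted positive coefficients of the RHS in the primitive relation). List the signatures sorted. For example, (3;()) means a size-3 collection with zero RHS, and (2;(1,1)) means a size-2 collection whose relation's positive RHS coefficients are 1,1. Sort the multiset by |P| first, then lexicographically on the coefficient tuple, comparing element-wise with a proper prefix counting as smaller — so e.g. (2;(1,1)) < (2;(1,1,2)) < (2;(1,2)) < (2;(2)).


The 9 primitive collections of Σ (r=8, n=4):

  {0,3}:  v_{0} + v_{3} = v_{1}  so sig = (2;(1))
  {0,5}:  v_{0} + v_{5} = v_{2}  so sig = (2;(1))
  {2,3}:  v_{2} + v_{3} = v_{1} + v_{5}  so sig = (2;(1,1))
  {0,6,7}:  v_{0} + v_{6} + v_{7} = 0  so sig = (3;())
  {1,4,5}:  v_{1} + v_{4} + v_{5} = 0  so sig = (3;())
  {1,2,4}:  v_{1} + v_{2} + v_{4} = v_{0}  so sig = (3;(1))
  {1,6,7}:  v_{1} + v_{6} + v_{7} = v_{3}  so sig = (3;(1))
  {2,6,7}:  v_{2} + v_{6} + v_{7} = v_{5}  so sig = (3;(1))
  {3,4,5}:  v_{3} + v_{4} + v_{5} = v_{6} + v_{7}  so sig = (3;(1,1))

Signatures (|P|; sorted positive RHS coefficients), sorted:
{ (2;(1)) ×2,  (2;(1,1)),  (3;()) ×2,  (3;(1)) ×3,  (3;(1,1)) }


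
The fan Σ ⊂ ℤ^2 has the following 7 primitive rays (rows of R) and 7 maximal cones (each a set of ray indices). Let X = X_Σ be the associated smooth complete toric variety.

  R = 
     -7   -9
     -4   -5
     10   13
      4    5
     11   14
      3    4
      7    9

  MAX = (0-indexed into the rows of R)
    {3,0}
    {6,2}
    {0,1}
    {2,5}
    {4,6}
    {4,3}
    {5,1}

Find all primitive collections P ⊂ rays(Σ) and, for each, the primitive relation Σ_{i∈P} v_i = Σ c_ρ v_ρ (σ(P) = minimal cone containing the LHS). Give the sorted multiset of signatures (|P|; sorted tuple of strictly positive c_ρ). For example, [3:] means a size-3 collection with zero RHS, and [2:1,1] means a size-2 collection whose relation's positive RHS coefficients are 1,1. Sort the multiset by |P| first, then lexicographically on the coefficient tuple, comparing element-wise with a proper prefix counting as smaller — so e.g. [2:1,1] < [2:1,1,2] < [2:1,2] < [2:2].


|primitive collections| = 14. Relations:

  P = {0,6}:  v_{0} + v_{6} = 0  so sig = [2:]
  P = {1,3}:  v_{1} + v_{3} = 0  so sig = [2:]
  P = {0,2}:  v_{0} + v_{2} = v_{5}  so sig = [2:1]
  P = {0,4}:  v_{0} + v_{4} = v_{3}  so sig = [2:1]
  P = {0,5}:  v_{0} + v_{5} = v_{1}  so sig = [2:1]
  P = {1,4}:  v_{1} + v_{4} = v_{6}  so sig = [2:1]
  P = {1,6}:  v_{1} + v_{6} = v_{5}  so sig = [2:1]
  P = {3,5}:  v_{3} + v_{5} = v_{6}  so sig = [2:1]
  P = {3,6}:  v_{3} + v_{6} = v_{4}  so sig = [2:1]
  P = {5,6}:  v_{5} + v_{6} = v_{2}  so sig = [2:1]
  P = {1,2}:  v_{1} + v_{2} = 2·v_{5}  so sig = [2:2]
  P = {2,3}:  v_{2} + v_{3} = 2·v_{6}  so sig = [2:2]
  P = {4,5}:  v_{4} + v_{5} = 2·v_{6}  so sig = [2:2]
  P = {2,4}:  v_{2} + v_{4} = 3·v_{6}  so sig = [2:3]

Hence PRS(X_Σ) =
[[2:], [2:], [2:1], [2:1], [2:1], [2:1], [2:1], [2:1], [2:1], [2:1], [2:2], [2:2], [2:2], [2:3]]


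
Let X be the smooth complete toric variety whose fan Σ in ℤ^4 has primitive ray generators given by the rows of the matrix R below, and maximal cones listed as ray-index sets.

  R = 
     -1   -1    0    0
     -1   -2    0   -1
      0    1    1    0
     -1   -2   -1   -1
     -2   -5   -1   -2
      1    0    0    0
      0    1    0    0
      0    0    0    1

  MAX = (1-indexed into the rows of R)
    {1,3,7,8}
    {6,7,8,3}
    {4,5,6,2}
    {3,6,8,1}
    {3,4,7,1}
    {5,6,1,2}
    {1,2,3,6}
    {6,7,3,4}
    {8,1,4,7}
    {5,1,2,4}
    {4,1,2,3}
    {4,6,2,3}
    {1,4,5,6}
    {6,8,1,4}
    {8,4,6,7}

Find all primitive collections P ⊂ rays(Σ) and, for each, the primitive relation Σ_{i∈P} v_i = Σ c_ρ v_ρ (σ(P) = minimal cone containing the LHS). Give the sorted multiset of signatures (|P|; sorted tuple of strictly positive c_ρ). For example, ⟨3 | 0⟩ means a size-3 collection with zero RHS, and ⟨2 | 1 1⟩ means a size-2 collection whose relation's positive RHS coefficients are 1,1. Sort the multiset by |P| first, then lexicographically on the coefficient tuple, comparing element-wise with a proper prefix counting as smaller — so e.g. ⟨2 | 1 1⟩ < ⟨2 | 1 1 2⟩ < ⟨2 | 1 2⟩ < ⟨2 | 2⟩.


9 collections generate NE(X_Σ); each relation:

  P = {2,7}:  v_{2} + v_{7} = v_{3} + v_{4}  so sig = ⟨2 | 1 1⟩
  P = {5,7}:  v_{5} + v_{7} = v_{2} + v_{4}  so sig = ⟨2 | 1 1⟩
  P = {2,8}:  v_{2} + v_{8} = 2·v_{1} + v_{6}  so sig = ⟨2 | 1 2⟩
  P = {5,8}:  v_{5} + v_{8} = 3·v_{1} + v_{4} + 2·v_{6}  so sig = ⟨2 | 1 2 3⟩
  P = {3,5}:  v_{3} + v_{5} = 2·v_{2}  so sig = ⟨2 | 2⟩
  P = {1,6,7}:  v_{1} + v_{6} + v_{7} = 0  so sig = ⟨3 | 0⟩
  P = {3,4,8}:  v_{3} + v_{4} + v_{8} = v_{1}  so sig = ⟨3 | 1⟩
  P = {1,2,4,6}:  v_{1} + v_{2} + v_{4} + v_{6} = v_{5}  so sig = ⟨4 | 1⟩
  P = {1,3,4,6}:  v_{1} + v_{3} + v_{4} + v_{6} = v_{2}  so sig = ⟨4 | 1⟩

Hence PRS(X_Σ) =
[⟨2 | 1 1⟩, ⟨2 | 1 1⟩, ⟨2 | 1 2⟩, ⟨2 | 1 2 3⟩, ⟨2 | 2⟩, ⟨3 | 0⟩, ⟨3 | 1⟩, ⟨4 | 1⟩, ⟨4 | 1⟩]


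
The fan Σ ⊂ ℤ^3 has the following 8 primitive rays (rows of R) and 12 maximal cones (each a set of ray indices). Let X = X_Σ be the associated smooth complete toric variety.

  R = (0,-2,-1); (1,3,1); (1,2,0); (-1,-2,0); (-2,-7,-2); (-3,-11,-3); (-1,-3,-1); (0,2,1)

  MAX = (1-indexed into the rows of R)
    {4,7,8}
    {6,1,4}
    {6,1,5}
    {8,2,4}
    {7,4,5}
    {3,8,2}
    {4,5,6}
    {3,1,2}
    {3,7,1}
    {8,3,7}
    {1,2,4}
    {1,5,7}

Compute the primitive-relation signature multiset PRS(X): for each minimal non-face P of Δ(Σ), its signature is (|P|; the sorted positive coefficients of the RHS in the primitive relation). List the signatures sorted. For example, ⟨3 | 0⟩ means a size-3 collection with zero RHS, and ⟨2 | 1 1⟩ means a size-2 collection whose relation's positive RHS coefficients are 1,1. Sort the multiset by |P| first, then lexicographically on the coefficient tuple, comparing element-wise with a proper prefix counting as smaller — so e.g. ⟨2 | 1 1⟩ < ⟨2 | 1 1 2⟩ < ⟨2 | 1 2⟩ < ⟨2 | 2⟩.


12 minimal non-faces of Δ(Σ) (on 8 rays):

  P={1,8}:  v_{1} + v_{8} = 0  so sig = ⟨2 | 0⟩
  P={2,7}:  v_{2} + v_{7} = 0  so sig = ⟨2 | 0⟩
  P={3,4}:  v_{3} + v_{4} = 0  so sig = ⟨2 | 0⟩
  P={2,5}:  v_{2} + v_{5} = v_{1} + v_{4}  so sig = ⟨2 | 1 1⟩
  P={3,5}:  v_{3} + v_{5} = v_{1} + v_{7}  so sig = ⟨2 | 1 1⟩
  P={3,6}:  v_{3} + v_{6} = v_{1} + v_{5}  so sig = ⟨2 | 1 1⟩
  P={5,8}:  v_{5} + v_{8} = v_{4} + v_{7}  so sig = ⟨2 | 1 1⟩
  P={6,8}:  v_{6} + v_{8} = v_{4} + v_{5}  so sig = ⟨2 | 1 1⟩
  P={6,7}:  v_{6} + v_{7} = 2·v_{5}  so sig = ⟨2 | 2⟩
  P={2,6}:  v_{2} + v_{6} = 2·v_{1} + 2·v_{4}  so sig = ⟨2 | 2 2⟩
  P={1,4,5}:  v_{1} + v_{4} + v_{5} = v_{6}  so sig = ⟨3 | 1⟩
  P={1,4,7}:  v_{1} + v_{4} + v_{7} = v_{5}  so sig = ⟨3 | 1⟩

so the primitive-relation signature multiset is
[⟨2 | 0⟩, ⟨2 | 0⟩, ⟨2 | 0⟩, ⟨2 | 1 1⟩, ⟨2 | 1 1⟩, ⟨2 | 1 1⟩, ⟨2 | 1 1⟩, ⟨2 | 1 1⟩, ⟨2 | 2⟩, ⟨2 | 2 2⟩, ⟨3 | 1⟩, ⟨3 | 1⟩]
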